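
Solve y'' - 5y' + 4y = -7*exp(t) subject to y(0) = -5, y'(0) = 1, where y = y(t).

y = -56*exp(t)/9 + 11*exp(4*t)/9 + 7*t*exp(t)/3

Characteristic equation r² - 5r + 4 = 0 factors as (r - 4)(r - 1) = 0, so r = 4, 1.
Hence y_h = C1*exp(4*t) + C2*exp(t).
Since exp(t) solves the homogeneous equation (r = 1 is a root of multiplicity 1), multiply the trial by t. Try y_p = A*t*exp(t). Substituting into the equation and dividing by exp(t) gives A = 7/3, so y_p = 7*t*exp(t)/3.
General solution: y = C1*exp(4*t) + C2*exp(t) + 7*t*exp(t)/3.
Apply the initial conditions: y(0) = C1 + C2 = -5 and y'(0) = 7/3 + C2 + 4*C1 = 1. Solving gives C1 = 11/9, C2 = -56/9.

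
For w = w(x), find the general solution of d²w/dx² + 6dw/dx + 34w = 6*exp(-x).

w = 6*exp(-x)/29 + C1*cos(5*x)*exp(-3*x) + C2*exp(-3*x)*sin(5*x)

Characteristic equation r² + 6r + 34 = 0 has discriminant (6)² - 4·(34) = -100 < 0, so r = -3 ± 5i.
Hence w_h = C1*cos(5*x)*exp(-3*x) + C2*exp(-3*x)*sin(5*x).
Try w_p = A*exp(-x). Substituting into the equation and dividing by exp(-x) gives A = 6/29, so w_p = 6*exp(-x)/29.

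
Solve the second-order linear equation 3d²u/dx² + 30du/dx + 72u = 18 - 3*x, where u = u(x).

u = 77/288 - x/24 + C1*exp(-4*x) + C2*exp(-6*x)

Divide through by 3: u'' + 10u' + 24u = 6 - x.
Characteristic equation r² + 10r + 24 = 0 factors as (r + 4)(r + 6) = 0, so r = -4, -6.
Hence u_h = C1*exp(-4*x) + C2*exp(-6*x).
For the particular solution try u_p = A0 + A1*x. Substituting and matching coefficients of each power of x gives A0 = 77/288, A1 = -1/24, so u_p = 77/288 - x/24.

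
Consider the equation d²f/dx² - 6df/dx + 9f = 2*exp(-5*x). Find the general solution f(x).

Characteristic equation r² - 6r + 9 = 0 has discriminant (-6)² - 4·(9) = 0, so r = 3 is a repeated root.
Hence f_h = (C1 + C2*x)*exp(3*x).
Try f_p = A*exp(-5*x). Substituting into the equation and dividing by exp(-5*x) gives A = 1/32, so f_p = exp(-5*x)/32.

f = exp(-5*x)/32 + C1*exp(3*x) + C2*x*exp(3*x)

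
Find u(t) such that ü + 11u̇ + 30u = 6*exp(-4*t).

u = 3*exp(-4*t) + C1*exp(-5*t) + C2*exp(-6*t)

Characteristic equation r² + 11r + 30 = 0 factors as (r + 5)(r + 6) = 0, so r = -5, -6.
Hence u_h = C1*exp(-5*t) + C2*exp(-6*t).
Try u_p = A*exp(-4*t). Substituting into the equation and dividing by exp(-4*t) gives A = 3, so u_p = 3*exp(-4*t).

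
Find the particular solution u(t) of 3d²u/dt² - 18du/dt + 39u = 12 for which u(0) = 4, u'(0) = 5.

Divide through by 3: u'' - 6u' + 13u = 4.
Characteristic equation r² - 6r + 13 = 0 has discriminant (-6)² - 4·(13) = -16 < 0, so r = 3 ± 2i.
Hence u_h = C1*cos(2*t)*exp(3*t) + C2*exp(3*t)*sin(2*t).
For the particular solution try u_p = A0. Substituting and matching coefficients of each power of t gives A0 = 4/13, so u_p = 4/13.
General solution: u = 4/13 + C1*cos(2*t)*exp(3*t) + C2*exp(3*t)*sin(2*t).
Apply the initial conditions: u(0) = 4/13 + C1 = 4 and u'(0) = 2*C2 + 3*C1 = 5. Solving gives C1 = 48/13, C2 = -79/26.

u = 4/13 - 79*exp(3*t)*sin(2*t)/26 + 48*cos(2*t)*exp(3*t)/13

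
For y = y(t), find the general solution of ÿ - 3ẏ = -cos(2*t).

y = C2 + cos(2*t)/13 + 3*sin(2*t)/26 + C1*exp(3*t)

Characteristic equation r² - 3r = 0 factors as (r - 3)r = 0, so r = 3, 0.
Hence y_h = C1*exp(3*t) + C2.
Try y_p = A*cos(2*t) + B*sin(2*t). Substituting and equating the coefficients of cos(2t) and sin(2t) gives A = 1/13, B = 3/26, so y_p = cos(2*t)/13 + 3*sin(2*t)/26.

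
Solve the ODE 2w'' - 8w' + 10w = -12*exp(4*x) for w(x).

Divide through by 2: w'' - 4w' + 5w = -6*exp(4*x).
Characteristic equation r² - 4r + 5 = 0 has discriminant (-4)² - 4·(5) = -4 < 0, so r = 2 ± i.
Hence w_h = C1*cos(x)*exp(2*x) + C2*exp(2*x)*sin(x).
Try w_p = A*exp(4*x). Substituting into the equation and dividing by exp(4*x) gives A = -6/5, so w_p = -6*exp(4*x)/5.

w = -6*exp(4*x)/5 + C1*cos(x)*exp(2*x) + C2*exp(2*x)*sin(x)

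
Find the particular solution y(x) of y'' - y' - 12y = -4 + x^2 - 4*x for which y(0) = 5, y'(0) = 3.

y = 251/864 - x**2/12 + 25*x/72 + 437*exp(-3*x)/189 + 537*exp(4*x)/224

Characteristic equation r² - r - 12 = 0 factors as (r - 4)(r + 3) = 0, so r = 4, -3.
Hence y_h = C1*exp(4*x) + C2*exp(-3*x).
For the particular solution try y_p = A0 + A1*x + A2*x^2. Substituting and matching coefficients of each power of x gives A0 = 251/864, A1 = 25/72, A2 = -1/12, so y_p = 251/864 - x^2/12 + 25*x/72.
General solution: y = 251/864 - x^2/12 + 25*x/72 + C1*exp(4*x) + C2*exp(-3*x).
Apply the initial conditions: y(0) = 251/864 + C1 + C2 = 5 and y'(0) = 25/72 - 3*C2 + 4*C1 = 3. Solving gives C1 = 537/224, C2 = 437/189.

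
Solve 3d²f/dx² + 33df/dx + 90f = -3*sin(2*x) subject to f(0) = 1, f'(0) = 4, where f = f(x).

Divide through by 3: f'' + 11f' + 30f = -sin(2*x).
Characteristic equation r² + 11r + 30 = 0 factors as (r + 6)(r + 5) = 0, so r = -6, -5.
Hence f_h = C1*exp(-6*x) + C2*exp(-5*x).
Try f_p = A*cos(2*x) + B*sin(2*x). Substituting and equating the coefficients of cos(2x) and sin(2x) gives A = 11/580, B = -13/580, so f_p = -13*sin(2*x)/580 + 11*cos(2*x)/580.
General solution: f = -13*sin(2*x)/580 + 11*cos(2*x)/580 + C1*exp(-6*x) + C2*exp(-5*x).
Apply the initial conditions: f(0) = 11/580 + C1 + C2 = 1 and f'(0) = -13/290 - 6*C1 - 5*C2 = 4. Solving gives C1 = -179/20, C2 = 288/29.

f = -179*exp(-6*x)/20 - 13*sin(2*x)/580 + 11*cos(2*x)/580 + 288*exp(-5*x)/29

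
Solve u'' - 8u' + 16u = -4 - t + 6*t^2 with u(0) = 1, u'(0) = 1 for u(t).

u = -9/64 + 3*t**2/8 + 5*t/16 + 73*exp(4*t)/64 - 31*t*exp(4*t)/8

Characteristic equation r² - 8r + 16 = 0 has discriminant (-8)² - 4·(16) = 0, so r = 4 is a repeated root.
Hence u_h = (C1 + C2*t)*exp(4*t).
For the particular solution try u_p = A0 + A1*t + A2*t^2. Substituting and matching coefficients of each power of t gives A0 = -9/64, A1 = 5/16, A2 = 3/8, so u_p = -9/64 + 3*t^2/8 + 5*t/16.
General solution: u = -9/64 + 3*t^2/8 + 5*t/16 + C1*exp(4*t) + C2*t*exp(4*t).
Apply the initial conditions: u(0) = -9/64 + C1 = 1 and u'(0) = 5/16 + C2 + 4*C1 = 1. Solving gives C1 = 73/64, C2 = -31/8.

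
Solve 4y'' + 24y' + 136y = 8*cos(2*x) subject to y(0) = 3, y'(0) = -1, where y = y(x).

Divide through by 4: y'' + 6y' + 34y = 2*cos(2*x).
Characteristic equation r² + 6r + 34 = 0 has discriminant (6)² - 4·(34) = -100 < 0, so r = -3 ± 5i.
Hence y_h = C1*cos(5*x)*exp(-3*x) + C2*exp(-3*x)*sin(5*x).
Try y_p = A*cos(2*x) + B*sin(2*x). Substituting and equating the coefficients of cos(2x) and sin(2x) gives A = 5/87, B = 2/87, so y_p = 2*sin(2*x)/87 + 5*cos(2*x)/87.
General solution: y = 2*sin(2*x)/87 + 5*cos(2*x)/87 + C1*cos(5*x)*exp(-3*x) + C2*exp(-3*x)*sin(5*x).
Apply the initial conditions: y(0) = 5/87 + C1 = 3 and y'(0) = 4/87 - 3*C1 + 5*C2 = -1. Solving gives C1 = 256/87, C2 = 677/435.

y = 2*sin(2*x)/87 + 5*cos(2*x)/87 + 256*cos(5*x)*exp(-3*x)/87 + 677*exp(-3*x)*sin(5*x)/435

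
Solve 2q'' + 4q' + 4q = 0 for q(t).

Divide through by 2: q'' + 2q' + 2q = 0.
Characteristic equation r² + 2r + 2 = 0 has discriminant (2)² - 4·(2) = -4 < 0, so r = -1 ± i.
Hence q_h = C1*cos(t)*exp(-t) + C2*exp(-t)*sin(t).

q = C1*cos(t)*exp(-t) + C2*exp(-t)*sin(t)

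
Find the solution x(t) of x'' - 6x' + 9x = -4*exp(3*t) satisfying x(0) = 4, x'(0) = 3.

Characteristic equation r² - 6r + 9 = 0 has discriminant (-6)² - 4·(9) = 0, so r = 3 is a repeated root.
Hence x_h = (C1 + C2*t)*exp(3*t).
Since exp(3*t) solves the homogeneous equation (r = 3 is a root of multiplicity 2), multiply the trial by t^2. Try x_p = A*t^2*exp(3*t). Substituting into the equation and dividing by exp(3*t) gives A = -2, so x_p = -2*t^2*exp(3*t).
General solution: x = C1*exp(3*t) - 2*t^2*exp(3*t) + C2*t*exp(3*t).
Apply the initial conditions: x(0) = C1 = 4 and x'(0) = C2 + 3*C1 = 3. Solving gives C1 = 4, C2 = -9.

x = 4*exp(3*t) - 9*t*exp(3*t) - 2*t**2*exp(3*t)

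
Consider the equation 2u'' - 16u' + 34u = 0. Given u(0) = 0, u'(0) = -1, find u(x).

Divide through by 2: u'' - 8u' + 17u = 0.
Characteristic equation r² - 8r + 17 = 0 has discriminant (-8)² - 4·(17) = -4 < 0, so r = 4 ± i.
Hence u_h = C1*cos(x)*exp(4*x) + C2*exp(4*x)*sin(x).
Apply the initial conditions: u(0) = C1 = 0 and u'(0) = C2 + 4*C1 = -1. Solving gives C1 = 0, C2 = -1.

u = -exp(4*x)*sin(x)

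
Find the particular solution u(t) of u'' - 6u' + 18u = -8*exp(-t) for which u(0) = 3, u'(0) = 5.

Characteristic equation r² - 6r + 18 = 0 has discriminant (-6)² - 4·(18) = -36 < 0, so r = 3 ± 3i.
Hence u_h = C1*cos(3*t)*exp(3*t) + C2*exp(3*t)*sin(3*t).
Try u_p = A*exp(-t). Substituting into the equation and dividing by exp(-t) gives A = -8/25, so u_p = -8*exp(-t)/25.
General solution: u = -8*exp(-t)/25 + C1*cos(3*t)*exp(3*t) + C2*exp(3*t)*sin(3*t).
Apply the initial conditions: u(0) = -8/25 + C1 = 3 and u'(0) = 8/25 + 3*C1 + 3*C2 = 5. Solving gives C1 = 83/25, C2 = -44/25.

u = -8*exp(-t)/25 - 44*exp(3*t)*sin(3*t)/25 + 83*cos(3*t)*exp(3*t)/25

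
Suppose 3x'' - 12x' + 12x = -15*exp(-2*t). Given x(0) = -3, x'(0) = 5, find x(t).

Divide through by 3: x'' - 4x' + 4x = -5*exp(-2*t).
Characteristic equation r² - 4r + 4 = 0 has discriminant (-4)² - 4·(4) = 0, so r = 2 is a repeated root.
Hence x_h = (C1 + C2*t)*exp(2*t).
Try x_p = A*exp(-2*t). Substituting into the equation and dividing by exp(-2*t) gives A = -5/16, so x_p = -5*exp(-2*t)/16.
General solution: x = -5*exp(-2*t)/16 + C1*exp(2*t) + C2*t*exp(2*t).
Apply the initial conditions: x(0) = -5/16 + C1 = -3 and x'(0) = 5/8 + C2 + 2*C1 = 5. Solving gives C1 = -43/16, C2 = 39/4.

x = -43*exp(2*t)/16 - 5*exp(-2*t)/16 + 39*t*exp(2*t)/4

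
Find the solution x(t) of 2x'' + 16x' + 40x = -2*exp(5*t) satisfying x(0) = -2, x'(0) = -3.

x = -exp(5*t)/85 - 463*exp(-4*t)*sin(2*t)/85 - 169*cos(2*t)*exp(-4*t)/85

Divide through by 2: x'' + 8x' + 20x = -exp(5*t).
Characteristic equation r² + 8r + 20 = 0 has discriminant (8)² - 4·(20) = -16 < 0, so r = -4 ± 2i.
Hence x_h = C1*cos(2*t)*exp(-4*t) + C2*exp(-4*t)*sin(2*t).
Try x_p = A*exp(5*t). Substituting into the equation and dividing by exp(5*t) gives A = -1/85, so x_p = -exp(5*t)/85.
General solution: x = -exp(5*t)/85 + C1*cos(2*t)*exp(-4*t) + C2*exp(-4*t)*sin(2*t).
Apply the initial conditions: x(0) = -1/85 + C1 = -2 and x'(0) = -1/17 - 4*C1 + 2*C2 = -3. Solving gives C1 = -169/85, C2 = -463/85.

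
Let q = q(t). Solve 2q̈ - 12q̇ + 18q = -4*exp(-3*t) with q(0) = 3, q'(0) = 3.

q = -exp(-3*t)/18 + 55*exp(3*t)/18 - 19*t*exp(3*t)/3

Divide through by 2: q'' - 6q' + 9q = -2*exp(-3*t).
Characteristic equation r² - 6r + 9 = 0 has discriminant (-6)² - 4·(9) = 0, so r = 3 is a repeated root.
Hence q_h = (C1 + C2*t)*exp(3*t).
Try q_p = A*exp(-3*t). Substituting into the equation and dividing by exp(-3*t) gives A = -1/18, so q_p = -exp(-3*t)/18.
General solution: q = -exp(-3*t)/18 + C1*exp(3*t) + C2*t*exp(3*t).
Apply the initial conditions: q(0) = -1/18 + C1 = 3 and q'(0) = 1/6 + C2 + 3*C1 = 3. Solving gives C1 = 55/18, C2 = -19/3.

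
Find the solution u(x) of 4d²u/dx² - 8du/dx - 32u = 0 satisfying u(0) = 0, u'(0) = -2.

Divide through by 4: u'' - 2u' - 8u = 0.
Characteristic equation r² - 2r - 8 = 0 factors as (r + 2)(r - 4) = 0, so r = -2, 4.
Hence u_h = C1*exp(-2*x) + C2*exp(4*x).
Apply the initial conditions: u(0) = C1 + C2 = 0 and u'(0) = -2*C1 + 4*C2 = -2. Solving gives C1 = 1/3, C2 = -1/3.

u = -exp(4*x)/3 + exp(-2*x)/3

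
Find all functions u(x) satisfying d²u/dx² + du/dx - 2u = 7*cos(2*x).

Characteristic equation r² + r - 2 = 0 factors as (r + 2)(r - 1) = 0, so r = -2, 1.
Hence u_h = C1*exp(-2*x) + C2*exp(x).
Try u_p = A*cos(2*x) + B*sin(2*x). Substituting and equating the coefficients of cos(2x) and sin(2x) gives A = -21/20, B = 7/20, so u_p = -21*cos(2*x)/20 + 7*sin(2*x)/20.

u = -21*cos(2*x)/20 + 7*sin(2*x)/20 + C1*exp(-2*x) + C2*exp(x)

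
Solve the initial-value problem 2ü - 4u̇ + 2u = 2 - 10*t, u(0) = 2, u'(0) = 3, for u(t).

Divide through by 2: u'' - 2u' + u = 1 - 5*t.
Characteristic equation r² - 2r + 1 = 0 has discriminant (-2)² - 4·(1) = 0, so r = 1 is a repeated root.
Hence u_h = (C1 + C2*t)*exp(t).
For the particular solution try u_p = A0 + A1*t. Substituting and matching coefficients of each power of t gives A0 = -9, A1 = -5, so u_p = -9 - 5*t.
General solution: u = -9 - 5*t + C1*exp(t) + C2*t*exp(t).
Apply the initial conditions: u(0) = -9 + C1 = 2 and u'(0) = -5 + C1 + C2 = 3. Solving gives C1 = 11, C2 = -3.

u = -9 - 5*t + 11*exp(t) - 3*t*exp(t)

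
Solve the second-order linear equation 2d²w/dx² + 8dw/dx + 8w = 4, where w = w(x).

Divide through by 2: w'' + 4w' + 4w = 2.
Characteristic equation r² + 4r + 4 = 0 has discriminant (4)² - 4·(4) = 0, so r = -2 is a repeated root.
Hence w_h = (C1 + C2*x)*exp(-2*x).
For the particular solution try w_p = A0. Substituting and matching coefficients of each power of x gives A0 = 1/2, so w_p = 1/2.

w = 1/2 + C1*exp(-2*x) + C2*x*exp(-2*x)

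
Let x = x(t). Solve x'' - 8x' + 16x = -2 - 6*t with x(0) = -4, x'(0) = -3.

x = -5/16 - 59*exp(4*t)/16 - 3*t/8 + 97*t*exp(4*t)/8

Characteristic equation r² - 8r + 16 = 0 has discriminant (-8)² - 4·(16) = 0, so r = 4 is a repeated root.
Hence x_h = (C1 + C2*t)*exp(4*t).
For the particular solution try x_p = A0 + A1*t. Substituting and matching coefficients of each power of t gives A0 = -5/16, A1 = -3/8, so x_p = -5/16 - 3*t/8.
General solution: x = -5/16 - 3*t/8 + C1*exp(4*t) + C2*t*exp(4*t).
Apply the initial conditions: x(0) = -5/16 + C1 = -4 and x'(0) = -3/8 + C2 + 4*C1 = -3. Solving gives C1 = -59/16, C2 = 97/8.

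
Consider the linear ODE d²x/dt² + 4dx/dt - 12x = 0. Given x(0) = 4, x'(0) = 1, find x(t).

x = 7*exp(-6*t)/8 + 25*exp(2*t)/8

Characteristic equation r² + 4r - 12 = 0 factors as (r + 6)(r - 2) = 0, so r = -6, 2.
Hence x_h = C1*exp(-6*t) + C2*exp(2*t).
Apply the initial conditions: x(0) = C1 + C2 = 4 and x'(0) = -6*C1 + 2*C2 = 1. Solving gives C1 = 7/8, C2 = 25/8.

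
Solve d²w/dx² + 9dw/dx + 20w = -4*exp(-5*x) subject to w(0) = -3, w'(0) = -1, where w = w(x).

Characteristic equation r² + 9r + 20 = 0 factors as (r + 4)(r + 5) = 0, so r = -4, -5.
Hence w_h = C1*exp(-4*x) + C2*exp(-5*x).
Since exp(-5*x) solves the homogeneous equation (r = -5 is a root of multiplicity 1), multiply the trial by x. Try w_p = A*x*exp(-5*x). Substituting into the equation and dividing by exp(-5*x) gives A = 4, so w_p = 4*x*exp(-5*x).
General solution: w = C1*exp(-4*x) + C2*exp(-5*x) + 4*x*exp(-5*x).
Apply the initial conditions: w(0) = C1 + C2 = -3 and w'(0) = 4 - 5*C2 - 4*C1 = -1. Solving gives C1 = -20, C2 = 17.

w = -20*exp(-4*x) + 17*exp(-5*x) + 4*x*exp(-5*x)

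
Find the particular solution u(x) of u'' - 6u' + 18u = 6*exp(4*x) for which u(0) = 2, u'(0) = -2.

Characteristic equation r² - 6r + 18 = 0 has discriminant (-6)² - 4·(18) = -36 < 0, so r = 3 ± 3i.
Hence u_h = C1*cos(3*x)*exp(3*x) + C2*exp(3*x)*sin(3*x).
Try u_p = A*exp(4*x). Substituting into the equation and dividing by exp(4*x) gives A = 3/5, so u_p = 3*exp(4*x)/5.
General solution: u = 3*exp(4*x)/5 + C1*cos(3*x)*exp(3*x) + C2*exp(3*x)*sin(3*x).
Apply the initial conditions: u(0) = 3/5 + C1 = 2 and u'(0) = 12/5 + 3*C1 + 3*C2 = -2. Solving gives C1 = 7/5, C2 = -43/15.

u = 3*exp(4*x)/5 - 43*exp(3*x)*sin(3*x)/15 + 7*cos(3*x)*exp(3*x)/5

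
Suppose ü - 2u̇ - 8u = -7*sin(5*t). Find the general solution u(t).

Characteristic equation r² - 2r - 8 = 0 factors as (r + 2)(r - 4) = 0, so r = -2, 4.
Hence u_h = C1*exp(-2*t) + C2*exp(4*t).
Try u_p = A*cos(5*t) + B*sin(5*t). Substituting and equating the coefficients of cos(5t) and sin(5t) gives A = -70/1189, B = 231/1189, so u_p = -70*cos(5*t)/1189 + 231*sin(5*t)/1189.

u = -70*cos(5*t)/1189 + 231*sin(5*t)/1189 + C1*exp(-2*t) + C2*exp(4*t)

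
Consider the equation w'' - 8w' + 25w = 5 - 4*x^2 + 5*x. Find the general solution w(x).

Characteristic equation r² - 8r + 25 = 0 has discriminant (-8)² - 4·(25) = -36 < 0, so r = 4 ± 3i.
Hence w_h = C1*cos(3*x)*exp(4*x) + C2*exp(4*x)*sin(3*x).
For the particular solution try w_p = A0 + A1*x + A2*x^2. Substituting and matching coefficients of each power of x gives A0 = 3813/15625, A1 = 61/625, A2 = -4/25, so w_p = 3813/15625 - 4*x^2/25 + 61*x/625.

w = 3813/15625 - 4*x**2/25 + 61*x/625 + C1*cos(3*x)*exp(4*x) + C2*exp(4*x)*sin(3*x)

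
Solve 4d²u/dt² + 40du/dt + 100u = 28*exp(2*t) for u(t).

Divide through by 4: u'' + 10u' + 25u = 7*exp(2*t).
Characteristic equation r² + 10r + 25 = 0 has discriminant (10)² - 4·(25) = 0, so r = -5 is a repeated root.
Hence u_h = (C1 + C2*t)*exp(-5*t).
Try u_p = A*exp(2*t). Substituting into the equation and dividing by exp(2*t) gives A = 1/7, so u_p = exp(2*t)/7.

u = exp(2*t)/7 + C1*exp(-5*t) + C2*t*exp(-5*t)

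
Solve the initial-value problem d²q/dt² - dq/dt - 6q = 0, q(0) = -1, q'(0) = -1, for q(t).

q = -3*exp(3*t)/5 - 2*exp(-2*t)/5

Characteristic equation r² - r - 6 = 0 factors as (r + 2)(r - 3) = 0, so r = -2, 3.
Hence q_h = C1*exp(-2*t) + C2*exp(3*t).
Apply the initial conditions: q(0) = C1 + C2 = -1 and q'(0) = -2*C1 + 3*C2 = -1. Solving gives C1 = -2/5, C2 = -3/5.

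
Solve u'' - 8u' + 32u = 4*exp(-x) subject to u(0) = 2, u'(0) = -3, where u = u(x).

Characteristic equation r² - 8r + 32 = 0 has discriminant (-8)² - 4·(32) = -64 < 0, so r = 4 ± 4i.
Hence u_h = C1*cos(4*x)*exp(4*x) + C2*exp(4*x)*sin(4*x).
Try u_p = A*exp(-x). Substituting into the equation and dividing by exp(-x) gives A = 4/41, so u_p = 4*exp(-x)/41.
General solution: u = 4*exp(-x)/41 + C1*cos(4*x)*exp(4*x) + C2*exp(4*x)*sin(4*x).
Apply the initial conditions: u(0) = 4/41 + C1 = 2 and u'(0) = -4/41 + 4*C1 + 4*C2 = -3. Solving gives C1 = 78/41, C2 = -431/164.

u = 4*exp(-x)/41 - 431*exp(4*x)*sin(4*x)/164 + 78*cos(4*x)*exp(4*x)/41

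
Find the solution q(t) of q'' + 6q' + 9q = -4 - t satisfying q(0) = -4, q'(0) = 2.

q = -10/27 - 98*exp(-3*t)/27 - t/9 - 79*t*exp(-3*t)/9

Characteristic equation r² + 6r + 9 = 0 has discriminant (6)² - 4·(9) = 0, so r = -3 is a repeated root.
Hence q_h = (C1 + C2*t)*exp(-3*t).
For the particular solution try q_p = A0 + A1*t. Substituting and matching coefficients of each power of t gives A0 = -10/27, A1 = -1/9, so q_p = -10/27 - t/9.
General solution: q = -10/27 - t/9 + C1*exp(-3*t) + C2*t*exp(-3*t).
Apply the initial conditions: q(0) = -10/27 + C1 = -4 and q'(0) = -1/9 + C2 - 3*C1 = 2. Solving gives C1 = -98/27, C2 = -79/9.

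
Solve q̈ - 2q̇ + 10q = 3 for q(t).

q = 3/10 + C1*cos(3*t)*exp(t) + C2*exp(t)*sin(3*t)

Characteristic equation r² - 2r + 10 = 0 has discriminant (-2)² - 4·(10) = -36 < 0, so r = 1 ± 3i.
Hence q_h = C1*cos(3*t)*exp(t) + C2*exp(t)*sin(3*t).
For the particular solution try q_p = A0. Substituting and matching coefficients of each power of t gives A0 = 3/10, so q_p = 3/10.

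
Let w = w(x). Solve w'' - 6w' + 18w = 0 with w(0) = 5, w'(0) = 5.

w = 5*cos(3*x)*exp(3*x) - 10*exp(3*x)*sin(3*x)/3

Characteristic equation r² - 6r + 18 = 0 has discriminant (-6)² - 4·(18) = -36 < 0, so r = 3 ± 3i.
Hence w_h = C1*cos(3*x)*exp(3*x) + C2*exp(3*x)*sin(3*x).
Apply the initial conditions: w(0) = C1 = 5 and w'(0) = 3*C1 + 3*C2 = 5. Solving gives C1 = 5, C2 = -10/3.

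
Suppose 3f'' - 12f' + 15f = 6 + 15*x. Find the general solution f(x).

f = 6/5 + x + C1*cos(x)*exp(2*x) + C2*exp(2*x)*sin(x)

Divide through by 3: f'' - 4f' + 5f = 2 + 5*x.
Characteristic equation r² - 4r + 5 = 0 has discriminant (-4)² - 4·(5) = -4 < 0, so r = 2 ± i.
Hence f_h = C1*cos(x)*exp(2*x) + C2*exp(2*x)*sin(x).
For the particular solution try f_p = A0 + A1*x. Substituting and matching coefficients of each power of x gives A0 = 6/5, A1 = 1, so f_p = 6/5 + x.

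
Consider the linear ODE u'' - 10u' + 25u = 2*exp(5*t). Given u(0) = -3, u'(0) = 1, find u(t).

u = -3*exp(5*t) + t**2*exp(5*t) + 16*t*exp(5*t)

Characteristic equation r² - 10r + 25 = 0 has discriminant (-10)² - 4·(25) = 0, so r = 5 is a repeated root.
Hence u_h = (C1 + C2*t)*exp(5*t).
Since exp(5*t) solves the homogeneous equation (r = 5 is a root of multiplicity 2), multiply the trial by t^2. Try u_p = A*t^2*exp(5*t). Substituting into the equation and dividing by exp(5*t) gives A = 1, so u_p = t^2*exp(5*t).
General solution: u = C1*exp(5*t) + t^2*exp(5*t) + C2*t*exp(5*t).
Apply the initial conditions: u(0) = C1 = -3 and u'(0) = C2 + 5*C1 = 1. Solving gives C1 = -3, C2 = 16.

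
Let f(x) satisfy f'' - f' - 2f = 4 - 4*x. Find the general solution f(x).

Characteristic equation r² - r - 2 = 0 factors as (r - 2)(r + 1) = 0, so r = 2, -1.
Hence f_h = C1*exp(2*x) + C2*exp(-x).
For the particular solution try f_p = A0 + A1*x. Substituting and matching coefficients of each power of x gives A0 = -3, A1 = 2, so f_p = -3 + 2*x.

f = -3 + 2*x + C1*exp(2*x) + C2*exp(-x)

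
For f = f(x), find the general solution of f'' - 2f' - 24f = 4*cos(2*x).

f = -7*cos(2*x)/50 - sin(2*x)/50 + C1*exp(6*x) + C2*exp(-4*x)

Characteristic equation r² - 2r - 24 = 0 factors as (r - 6)(r + 4) = 0, so r = 6, -4.
Hence f_h = C1*exp(6*x) + C2*exp(-4*x).
Try f_p = A*cos(2*x) + B*sin(2*x). Substituting and equating the coefficients of cos(2x) and sin(2x) gives A = -7/50, B = -1/50, so f_p = -7*cos(2*x)/50 - sin(2*x)/50.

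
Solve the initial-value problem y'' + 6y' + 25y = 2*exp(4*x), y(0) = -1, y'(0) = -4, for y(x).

Characteristic equation r² + 6r + 25 = 0 has discriminant (6)² - 4·(25) = -64 < 0, so r = -3 ± 4i.
Hence y_h = C1*cos(4*x)*exp(-3*x) + C2*exp(-3*x)*sin(4*x).
Try y_p = A*exp(4*x). Substituting into the equation and dividing by exp(4*x) gives A = 2/65, so y_p = 2*exp(4*x)/65.
General solution: y = 2*exp(4*x)/65 + C1*cos(4*x)*exp(-3*x) + C2*exp(-3*x)*sin(4*x).
Apply the initial conditions: y(0) = 2/65 + C1 = -1 and y'(0) = 8/65 - 3*C1 + 4*C2 = -4. Solving gives C1 = -67/65, C2 = -469/260.

y = 2*exp(4*x)/65 - 469*exp(-3*x)*sin(4*x)/260 - 67*cos(4*x)*exp(-3*x)/65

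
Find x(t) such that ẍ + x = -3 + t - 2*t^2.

Characteristic equation r² + 1 = 0 has discriminant (0)² - 4·(1) = -4 < 0, so r = ± i.
Hence x_h = C1*cos(t) + C2*sin(t).
For the particular solution try x_p = A0 + A1*t + A2*t^2. Substituting and matching coefficients of each power of t gives A0 = 1, A1 = 1, A2 = -2, so x_p = 1 + t - 2*t^2.

x = 1 + t - 2*t**2 + C1*cos(t) + C2*sin(t)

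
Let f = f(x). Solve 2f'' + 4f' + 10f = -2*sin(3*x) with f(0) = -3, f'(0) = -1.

Divide through by 2: f'' + 2f' + 5f = -sin(3*x).
Characteristic equation r² + 2r + 5 = 0 has discriminant (2)² - 4·(5) = -16 < 0, so r = -1 ± 2i.
Hence f_h = C1*cos(2*x)*exp(-x) + C2*exp(-x)*sin(2*x).
Try f_p = A*cos(3*x) + B*sin(3*x). Substituting and equating the coefficients of cos(3x) and sin(3x) gives A = 3/26, B = 1/13, so f_p = sin(3*x)/13 + 3*cos(3*x)/26.
General solution: f = sin(3*x)/13 + 3*cos(3*x)/26 + C1*cos(2*x)*exp(-x) + C2*exp(-x)*sin(2*x).
Apply the initial conditions: f(0) = 3/26 + C1 = -3 and f'(0) = 3/13 - C1 + 2*C2 = -1. Solving gives C1 = -81/26, C2 = -113/52.

f = sin(3*x)/13 + 3*cos(3*x)/26 - 113*exp(-x)*sin(2*x)/52 - 81*cos(2*x)*exp(-x)/26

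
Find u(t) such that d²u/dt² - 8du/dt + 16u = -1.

u = -1/16 + C1*exp(4*t) + C2*t*exp(4*t)

Characteristic equation r² - 8r + 16 = 0 has discriminant (-8)² - 4·(16) = 0, so r = 4 is a repeated root.
Hence u_h = (C1 + C2*t)*exp(4*t).
For the particular solution try u_p = A0. Substituting and matching coefficients of each power of t gives A0 = -1/16, so u_p = -1/16.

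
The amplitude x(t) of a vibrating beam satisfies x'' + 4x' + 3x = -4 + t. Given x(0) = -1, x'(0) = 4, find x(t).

x = -16/9 + 3*exp(-t) - 20*exp(-3*t)/9 + t/3

Characteristic equation r² + 4r + 3 = 0 factors as (r + 1)(r + 3) = 0, so r = -1, -3.
Hence x_h = C1*exp(-t) + C2*exp(-3*t).
For the particular solution try x_p = A0 + A1*t. Substituting and matching coefficients of each power of t gives A0 = -16/9, A1 = 1/3, so x_p = -16/9 + t/3.
General solution: x = -16/9 + t/3 + C1*exp(-t) + C2*exp(-3*t).
Apply the initial conditions: x(0) = -16/9 + C1 + C2 = -1 and x'(0) = 1/3 - C1 - 3*C2 = 4. Solving gives C1 = 3, C2 = -20/9.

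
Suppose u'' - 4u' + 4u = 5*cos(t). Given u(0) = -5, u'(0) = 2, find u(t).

Characteristic equation r² - 4r + 4 = 0 has discriminant (-4)² - 4·(4) = 0, so r = 2 is a repeated root.
Hence u_h = (C1 + C2*t)*exp(2*t).
Try u_p = A*cos(t) + B*sin(t). Substituting and equating the coefficients of cos(t) and sin(t) gives A = 3/5, B = -4/5, so u_p = -4*sin(t)/5 + 3*cos(t)/5.
General solution: u = -4*sin(t)/5 + 3*cos(t)/5 + C1*exp(2*t) + C2*t*exp(2*t).
Apply the initial conditions: u(0) = 3/5 + C1 = -5 and u'(0) = -4/5 + C2 + 2*C1 = 2. Solving gives C1 = -28/5, C2 = 14.

u = -28*exp(2*t)/5 - 4*sin(t)/5 + 3*cos(t)/5 + 14*t*exp(2*t)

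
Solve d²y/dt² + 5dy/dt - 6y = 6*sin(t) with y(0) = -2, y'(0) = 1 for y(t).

Characteristic equation r² + 5r - 6 = 0 factors as (r + 6)(r - 1) = 0, so r = -6, 1.
Hence y_h = C1*exp(-6*t) + C2*exp(t).
Try y_p = A*cos(t) + B*sin(t). Substituting and equating the coefficients of cos(t) and sin(t) gives A = -15/37, B = -21/37, so y_p = -21*sin(t)/37 - 15*cos(t)/37.
General solution: y = -21*sin(t)/37 - 15*cos(t)/37 + C1*exp(-6*t) + C2*exp(t).
Apply the initial conditions: y(0) = -15/37 + C1 + C2 = -2 and y'(0) = -21/37 + C2 - 6*C1 = 1. Solving gives C1 = -117/259, C2 = -8/7.

y = -117*exp(-6*t)/259 - 21*sin(t)/37 - 15*cos(t)/37 - 8*exp(t)/7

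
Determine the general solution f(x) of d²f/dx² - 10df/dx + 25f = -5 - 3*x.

Characteristic equation r² - 10r + 25 = 0 has discriminant (-10)² - 4·(25) = 0, so r = 5 is a repeated root.
Hence f_h = (C1 + C2*x)*exp(5*x).
For the particular solution try f_p = A0 + A1*x. Substituting and matching coefficients of each power of x gives A0 = -31/125, A1 = -3/25, so f_p = -31/125 - 3*x/25.

f = -31/125 - 3*x/25 + C1*exp(5*x) + C2*x*exp(5*x)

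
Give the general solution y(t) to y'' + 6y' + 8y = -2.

Characteristic equation r² + 6r + 8 = 0 factors as (r + 4)(r + 2) = 0, so r = -4, -2.
Hence y_h = C1*exp(-4*t) + C2*exp(-2*t).
For the particular solution try y_p = A0. Substituting and matching coefficients of each power of t gives A0 = -1/4, so y_p = -1/4.

y = -1/4 + C1*exp(-4*t) + C2*exp(-2*t)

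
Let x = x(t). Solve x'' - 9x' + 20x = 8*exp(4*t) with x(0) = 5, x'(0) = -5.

x = -17*exp(5*t) + 22*exp(4*t) - 8*t*exp(4*t)

Characteristic equation r² - 9r + 20 = 0 factors as (r - 4)(r - 5) = 0, so r = 4, 5.
Hence x_h = C1*exp(4*t) + C2*exp(5*t).
Since exp(4*t) solves the homogeneous equation (r = 4 is a root of multiplicity 1), multiply the trial by t. Try x_p = A*t*exp(4*t). Substituting into the equation and dividing by exp(4*t) gives A = -8, so x_p = -8*t*exp(4*t).
General solution: x = C1*exp(4*t) + C2*exp(5*t) - 8*t*exp(4*t).
Apply the initial conditions: x(0) = C1 + C2 = 5 and x'(0) = -8 + 4*C1 + 5*C2 = -5. Solving gives C1 = 22, C2 = -17.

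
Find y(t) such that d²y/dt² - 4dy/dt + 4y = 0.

y = C1*exp(2*t) + C2*t*exp(2*t)

Characteristic equation r² - 4r + 4 = 0 has discriminant (-4)² - 4·(4) = 0, so r = 2 is a repeated root.
Hence y_h = (C1 + C2*t)*exp(2*t).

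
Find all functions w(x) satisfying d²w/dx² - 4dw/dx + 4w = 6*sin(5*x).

w = -126*sin(5*x)/841 + 120*cos(5*x)/841 + C1*exp(2*x) + C2*x*exp(2*x)

Characteristic equation r² - 4r + 4 = 0 has discriminant (-4)² - 4·(4) = 0, so r = 2 is a repeated root.
Hence w_h = (C1 + C2*x)*exp(2*x).
Try w_p = A*cos(5*x) + B*sin(5*x). Substituting and equating the coefficients of cos(5x) and sin(5x) gives A = 120/841, B = -126/841, so w_p = -126*sin(5*x)/841 + 120*cos(5*x)/841.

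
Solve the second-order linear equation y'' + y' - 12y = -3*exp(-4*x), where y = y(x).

y = C1*exp(-4*x) + C2*exp(3*x) + 3*x*exp(-4*x)/7

Characteristic equation r² + r - 12 = 0 factors as (r + 4)(r - 3) = 0, so r = -4, 3.
Hence y_h = C1*exp(-4*x) + C2*exp(3*x).
Since exp(-4*x) solves the homogeneous equation (r = -4 is a root of multiplicity 1), multiply the trial by x. Try y_p = A*x*exp(-4*x). Substituting into the equation and dividing by exp(-4*x) gives A = 3/7, so y_p = 3*x*exp(-4*x)/7.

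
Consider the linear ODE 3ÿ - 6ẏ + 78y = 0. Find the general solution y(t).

Divide through by 3: y'' - 2y' + 26y = 0.
Characteristic equation r² - 2r + 26 = 0 has discriminant (-2)² - 4·(26) = -100 < 0, so r = 1 ± 5i.
Hence y_h = C1*cos(5*t)*exp(t) + C2*exp(t)*sin(5*t).

y = C1*cos(5*t)*exp(t) + C2*exp(t)*sin(5*t)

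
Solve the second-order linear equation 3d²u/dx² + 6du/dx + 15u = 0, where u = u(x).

Divide through by 3: u'' + 2u' + 5u = 0.
Characteristic equation r² + 2r + 5 = 0 has discriminant (2)² - 4·(5) = -16 < 0, so r = -1 ± 2i.
Hence u_h = C1*cos(2*x)*exp(-x) + C2*exp(-x)*sin(2*x).

u = C1*cos(2*x)*exp(-x) + C2*exp(-x)*sin(2*x)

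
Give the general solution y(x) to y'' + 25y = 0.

y = C1*cos(5*x) + C2*sin(5*x)

Characteristic equation r² + 25 = 0 has discriminant (0)² - 4·(25) = -100 < 0, so r = ± 5i.
Hence y_h = C1*cos(5*x) + C2*sin(5*x).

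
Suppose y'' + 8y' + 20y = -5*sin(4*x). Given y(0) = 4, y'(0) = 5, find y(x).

y = -sin(4*x)/52 + 2*cos(4*x)/13 + 50*cos(2*x)*exp(-4*x)/13 + 133*exp(-4*x)*sin(2*x)/13

Characteristic equation r² + 8r + 20 = 0 has discriminant (8)² - 4·(20) = -16 < 0, so r = -4 ± 2i.
Hence y_h = C1*cos(2*x)*exp(-4*x) + C2*exp(-4*x)*sin(2*x).
Try y_p = A*cos(4*x) + B*sin(4*x). Substituting and equating the coefficients of cos(4x) and sin(4x) gives A = 2/13, B = -1/52, so y_p = -sin(4*x)/52 + 2*cos(4*x)/13.
General solution: y = -sin(4*x)/52 + 2*cos(4*x)/13 + C1*cos(2*x)*exp(-4*x) + C2*exp(-4*x)*sin(2*x).
Apply the initial conditions: y(0) = 2/13 + C1 = 4 and y'(0) = -1/13 - 4*C1 + 2*C2 = 5. Solving gives C1 = 50/13, C2 = 133/13.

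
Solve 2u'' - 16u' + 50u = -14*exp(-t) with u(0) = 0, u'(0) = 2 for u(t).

u = -7*exp(-t)/34 + 7*cos(3*t)*exp(4*t)/34 + 11*exp(4*t)*sin(3*t)/34

Divide through by 2: u'' - 8u' + 25u = -7*exp(-t).
Characteristic equation r² - 8r + 25 = 0 has discriminant (-8)² - 4·(25) = -36 < 0, so r = 4 ± 3i.
Hence u_h = C1*cos(3*t)*exp(4*t) + C2*exp(4*t)*sin(3*t).
Try u_p = A*exp(-t). Substituting into the equation and dividing by exp(-t) gives A = -7/34, so u_p = -7*exp(-t)/34.
General solution: u = -7*exp(-t)/34 + C1*cos(3*t)*exp(4*t) + C2*exp(4*t)*sin(3*t).
Apply the initial conditions: u(0) = -7/34 + C1 = 0 and u'(0) = 7/34 + 3*C2 + 4*C1 = 2. Solving gives C1 = 7/34, C2 = 11/34.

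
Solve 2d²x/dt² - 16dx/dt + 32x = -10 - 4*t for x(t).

Divide through by 2: x'' - 8x' + 16x = -5 - 2*t.
Characteristic equation r² - 8r + 16 = 0 has discriminant (-8)² - 4·(16) = 0, so r = 4 is a repeated root.
Hence x_h = (C1 + C2*t)*exp(4*t).
For the particular solution try x_p = A0 + A1*t. Substituting and matching coefficients of each power of t gives A0 = -3/8, A1 = -1/8, so x_p = -3/8 - t/8.

x = -3/8 - t/8 + C1*exp(4*t) + C2*t*exp(4*t)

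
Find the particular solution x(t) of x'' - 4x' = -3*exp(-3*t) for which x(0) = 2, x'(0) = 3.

Characteristic equation r² - 4r = 0 factors as (r - 4)r = 0, so r = 4, 0.
Hence x_h = C1*exp(4*t) + C2.
Try x_p = A*exp(-3*t). Substituting into the equation and dividing by exp(-3*t) gives A = -1/7, so x_p = -exp(-3*t)/7.
General solution: x = C2 - exp(-3*t)/7 + C1*exp(4*t).
Apply the initial conditions: x(0) = -1/7 + C1 + C2 = 2 and x'(0) = 3/7 + 4*C1 = 3. Solving gives C1 = 9/14, C2 = 3/2.

x = 3/2 - exp(-3*t)/7 + 9*exp(4*t)/14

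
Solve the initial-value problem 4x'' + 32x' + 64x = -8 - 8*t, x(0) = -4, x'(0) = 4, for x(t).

x = -1/16 - 63*exp(-4*t)/16 - t/8 - 93*t*exp(-4*t)/8

Divide through by 4: x'' + 8x' + 16x = -2 - 2*t.
Characteristic equation r² + 8r + 16 = 0 has discriminant (8)² - 4·(16) = 0, so r = -4 is a repeated root.
Hence x_h = (C1 + C2*t)*exp(-4*t).
For the particular solution try x_p = A0 + A1*t. Substituting and matching coefficients of each power of t gives A0 = -1/16, A1 = -1/8, so x_p = -1/16 - t/8.
General solution: x = -1/16 - t/8 + C1*exp(-4*t) + C2*t*exp(-4*t).
Apply the initial conditions: x(0) = -1/16 + C1 = -4 and x'(0) = -1/8 + C2 - 4*C1 = 4. Solving gives C1 = -63/16, C2 = -93/8.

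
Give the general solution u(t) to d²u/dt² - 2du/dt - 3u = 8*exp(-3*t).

Characteristic equation r² - 2r - 3 = 0 factors as (r + 1)(r - 3) = 0, so r = -1, 3.
Hence u_h = C1*exp(-t) + C2*exp(3*t).
Try u_p = A*exp(-3*t). Substituting into the equation and dividing by exp(-3*t) gives A = 2/3, so u_p = 2*exp(-3*t)/3.

u = 2*exp(-3*t)/3 + C1*exp(-t) + C2*exp(3*t)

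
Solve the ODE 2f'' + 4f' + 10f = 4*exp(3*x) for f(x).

f = exp(3*x)/10 + C1*cos(2*x)*exp(-x) + C2*exp(-x)*sin(2*x)

Divide through by 2: f'' + 2f' + 5f = 2*exp(3*x).
Characteristic equation r² + 2r + 5 = 0 has discriminant (2)² - 4·(5) = -16 < 0, so r = -1 ± 2i.
Hence f_h = C1*cos(2*x)*exp(-x) + C2*exp(-x)*sin(2*x).
Try f_p = A*exp(3*x). Substituting into the equation and dividing by exp(3*x) gives A = 1/10, so f_p = exp(3*x)/10.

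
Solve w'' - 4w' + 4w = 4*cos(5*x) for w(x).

Characteristic equation r² - 4r + 4 = 0 has discriminant (-4)² - 4·(4) = 0, so r = 2 is a repeated root.
Hence w_h = (C1 + C2*x)*exp(2*x).
Try w_p = A*cos(5*x) + B*sin(5*x). Substituting and equating the coefficients of cos(5x) and sin(5x) gives A = -84/841, B = -80/841, so w_p = -84*cos(5*x)/841 - 80*sin(5*x)/841.

w = -84*cos(5*x)/841 - 80*sin(5*x)/841 + C1*exp(2*x) + C2*x*exp(2*x)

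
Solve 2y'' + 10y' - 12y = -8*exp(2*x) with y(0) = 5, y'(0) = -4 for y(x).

y = -exp(2*x)/2 + 17*exp(-6*x)/14 + 30*exp(x)/7

Divide through by 2: y'' + 5y' - 6y = -4*exp(2*x).
Characteristic equation r² + 5r - 6 = 0 factors as (r + 6)(r - 1) = 0, so r = -6, 1.
Hence y_h = C1*exp(-6*x) + C2*exp(x).
Try y_p = A*exp(2*x). Substituting into the equation and dividing by exp(2*x) gives A = -1/2, so y_p = -exp(2*x)/2.
General solution: y = -exp(2*x)/2 + C1*exp(-6*x) + C2*exp(x).
Apply the initial conditions: y(0) = -1/2 + C1 + C2 = 5 and y'(0) = -1 + C2 - 6*C1 = -4. Solving gives C1 = 17/14, C2 = 30/7.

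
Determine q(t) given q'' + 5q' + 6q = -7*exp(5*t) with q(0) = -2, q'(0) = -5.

q = -10*exp(-2*t) - exp(5*t)/8 + 65*exp(-3*t)/8

Characteristic equation r² + 5r + 6 = 0 factors as (r + 3)(r + 2) = 0, so r = -3, -2.
Hence q_h = C1*exp(-3*t) + C2*exp(-2*t).
Try q_p = A*exp(5*t). Substituting into the equation and dividing by exp(5*t) gives A = -1/8, so q_p = -exp(5*t)/8.
General solution: q = -exp(5*t)/8 + C1*exp(-3*t) + C2*exp(-2*t).
Apply the initial conditions: q(0) = -1/8 + C1 + C2 = -2 and q'(0) = -5/8 - 3*C1 - 2*C2 = -5. Solving gives C1 = 65/8, C2 = -10.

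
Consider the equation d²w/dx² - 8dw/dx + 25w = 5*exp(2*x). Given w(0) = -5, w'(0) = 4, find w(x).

w = 5*exp(2*x)/13 - 70*cos(3*x)*exp(4*x)/13 + 322*exp(4*x)*sin(3*x)/39

Characteristic equation r² - 8r + 25 = 0 has discriminant (-8)² - 4·(25) = -36 < 0, so r = 4 ± 3i.
Hence w_h = C1*cos(3*x)*exp(4*x) + C2*exp(4*x)*sin(3*x).
Try w_p = A*exp(2*x). Substituting into the equation and dividing by exp(2*x) gives A = 5/13, so w_p = 5*exp(2*x)/13.
General solution: w = 5*exp(2*x)/13 + C1*cos(3*x)*exp(4*x) + C2*exp(4*x)*sin(3*x).
Apply the initial conditions: w(0) = 5/13 + C1 = -5 and w'(0) = 10/13 + 3*C2 + 4*C1 = 4. Solving gives C1 = -70/13, C2 = 322/39.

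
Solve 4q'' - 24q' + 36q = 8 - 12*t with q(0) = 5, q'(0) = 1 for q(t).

Divide through by 4: q'' - 6q' + 9q = 2 - 3*t.
Characteristic equation r² - 6r + 9 = 0 has discriminant (-6)² - 4·(9) = 0, so r = 3 is a repeated root.
Hence q_h = (C1 + C2*t)*exp(3*t).
For the particular solution try q_p = A0 + A1*t. Substituting and matching coefficients of each power of t gives A0 = 0, A1 = -1/3, so q_p = -t/3.
General solution: q = -t/3 + C1*exp(3*t) + C2*t*exp(3*t).
Apply the initial conditions: q(0) = C1 = 5 and q'(0) = -1/3 + C2 + 3*C1 = 1. Solving gives C1 = 5, C2 = -41/3.

q = 5*exp(3*t) - t/3 - 41*t*exp(3*t)/3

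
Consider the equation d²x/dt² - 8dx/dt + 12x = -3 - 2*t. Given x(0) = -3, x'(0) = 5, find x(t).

x = -13/36 - 21*exp(2*t)/4 - t/6 + 47*exp(6*t)/18

Characteristic equation r² - 8r + 12 = 0 factors as (r - 2)(r - 6) = 0, so r = 2, 6.
Hence x_h = C1*exp(2*t) + C2*exp(6*t).
For the particular solution try x_p = A0 + A1*t. Substituting and matching coefficients of each power of t gives A0 = -13/36, A1 = -1/6, so x_p = -13/36 - t/6.
General solution: x = -13/36 - t/6 + C1*exp(2*t) + C2*exp(6*t).
Apply the initial conditions: x(0) = -13/36 + C1 + C2 = -3 and x'(0) = -1/6 + 2*C1 + 6*C2 = 5. Solving gives C1 = -21/4, C2 = 47/18.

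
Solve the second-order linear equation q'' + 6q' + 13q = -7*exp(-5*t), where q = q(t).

Characteristic equation r² + 6r + 13 = 0 has discriminant (6)² - 4·(13) = -16 < 0, so r = -3 ± 2i.
Hence q_h = C1*cos(2*t)*exp(-3*t) + C2*exp(-3*t)*sin(2*t).
Try q_p = A*exp(-5*t). Substituting into the equation and dividing by exp(-5*t) gives A = -7/8, so q_p = -7*exp(-5*t)/8.

q = -7*exp(-5*t)/8 + C1*cos(2*t)*exp(-3*t) + C2*exp(-3*t)*sin(2*t)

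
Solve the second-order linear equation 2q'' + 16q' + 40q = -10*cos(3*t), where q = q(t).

q = -120*sin(3*t)/697 - 55*cos(3*t)/697 + C1*cos(2*t)*exp(-4*t) + C2*exp(-4*t)*sin(2*t)

Divide through by 2: q'' + 8q' + 20q = -5*cos(3*t).
Characteristic equation r² + 8r + 20 = 0 has discriminant (8)² - 4·(20) = -16 < 0, so r = -4 ± 2i.
Hence q_h = C1*cos(2*t)*exp(-4*t) + C2*exp(-4*t)*sin(2*t).
Try q_p = A*cos(3*t) + B*sin(3*t). Substituting and equating the coefficients of cos(3t) and sin(3t) gives A = -55/697, B = -120/697, so q_p = -120*sin(3*t)/697 - 55*cos(3*t)/697.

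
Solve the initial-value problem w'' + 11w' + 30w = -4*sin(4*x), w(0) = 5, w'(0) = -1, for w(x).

w = -308*exp(-6*x)/13 - 14*sin(4*x)/533 + 44*cos(4*x)/533 + 1173*exp(-5*x)/41

Characteristic equation r² + 11r + 30 = 0 factors as (r + 6)(r + 5) = 0, so r = -6, -5.
Hence w_h = C1*exp(-6*x) + C2*exp(-5*x).
Try w_p = A*cos(4*x) + B*sin(4*x). Substituting and equating the coefficients of cos(4x) and sin(4x) gives A = 44/533, B = -14/533, so w_p = -14*sin(4*x)/533 + 44*cos(4*x)/533.
General solution: w = -14*sin(4*x)/533 + 44*cos(4*x)/533 + C1*exp(-6*x) + C2*exp(-5*x).
Apply the initial conditions: w(0) = 44/533 + C1 + C2 = 5 and w'(0) = -56/533 - 6*C1 - 5*C2 = -1. Solving gives C1 = -308/13, C2 = 1173/41.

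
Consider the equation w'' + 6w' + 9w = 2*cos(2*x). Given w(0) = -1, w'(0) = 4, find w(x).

w = -179*exp(-3*x)/169 + 10*cos(2*x)/169 + 24*sin(2*x)/169 + 7*x*exp(-3*x)/13

Characteristic equation r² + 6r + 9 = 0 has discriminant (6)² - 4·(9) = 0, so r = -3 is a repeated root.
Hence w_h = (C1 + C2*x)*exp(-3*x).
Try w_p = A*cos(2*x) + B*sin(2*x). Substituting and equating the coefficients of cos(2x) and sin(2x) gives A = 10/169, B = 24/169, so w_p = 10*cos(2*x)/169 + 24*sin(2*x)/169.
General solution: w = 10*cos(2*x)/169 + 24*sin(2*x)/169 + C1*exp(-3*x) + C2*x*exp(-3*x).
Apply the initial conditions: w(0) = 10/169 + C1 = -1 and w'(0) = 48/169 + C2 - 3*C1 = 4. Solving gives C1 = -179/169, C2 = 7/13.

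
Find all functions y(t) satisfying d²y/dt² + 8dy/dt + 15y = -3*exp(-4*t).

Characteristic equation r² + 8r + 15 = 0 factors as (r + 5)(r + 3) = 0, so r = -5, -3.
Hence y_h = C1*exp(-5*t) + C2*exp(-3*t).
Try y_p = A*exp(-4*t). Substituting into the equation and dividing by exp(-4*t) gives A = 3, so y_p = 3*exp(-4*t).

y = 3*exp(-4*t) + C1*exp(-5*t) + C2*exp(-3*t)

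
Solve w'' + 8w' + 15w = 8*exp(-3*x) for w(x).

Characteristic equation r² + 8r + 15 = 0 factors as (r + 3)(r + 5) = 0, so r = -3, -5.
Hence w_h = C1*exp(-3*x) + C2*exp(-5*x).
Since exp(-3*x) solves the homogeneous equation (r = -3 is a root of multiplicity 1), multiply the trial by x. Try w_p = A*x*exp(-3*x). Substituting into the equation and dividing by exp(-3*x) gives A = 4, so w_p = 4*x*exp(-3*x).

w = C1*exp(-3*x) + C2*exp(-5*x) + 4*x*exp(-3*x)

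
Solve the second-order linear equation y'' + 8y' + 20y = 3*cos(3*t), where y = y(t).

Characteristic equation r² + 8r + 20 = 0 has discriminant (8)² - 4·(20) = -16 < 0, so r = -4 ± 2i.
Hence y_h = C1*cos(2*t)*exp(-4*t) + C2*exp(-4*t)*sin(2*t).
Try y_p = A*cos(3*t) + B*sin(3*t). Substituting and equating the coefficients of cos(3t) and sin(3t) gives A = 33/697, B = 72/697, so y_p = 33*cos(3*t)/697 + 72*sin(3*t)/697.

y = 33*cos(3*t)/697 + 72*sin(3*t)/697 + C1*cos(2*t)*exp(-4*t) + C2*exp(-4*t)*sin(2*t)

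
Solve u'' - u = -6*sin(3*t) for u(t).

Characteristic equation r² - 1 = 0 factors as (r + 1)(r - 1) = 0, so r = -1, 1.
Hence u_h = C1*exp(-t) + C2*exp(t).
Try u_p = A*cos(3*t) + B*sin(3*t). Substituting and equating the coefficients of cos(3t) and sin(3t) gives A = 0, B = 3/5, so u_p = 3*sin(3*t)/5.

u = 3*sin(3*t)/5 + C1*exp(-t) + C2*exp(t)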